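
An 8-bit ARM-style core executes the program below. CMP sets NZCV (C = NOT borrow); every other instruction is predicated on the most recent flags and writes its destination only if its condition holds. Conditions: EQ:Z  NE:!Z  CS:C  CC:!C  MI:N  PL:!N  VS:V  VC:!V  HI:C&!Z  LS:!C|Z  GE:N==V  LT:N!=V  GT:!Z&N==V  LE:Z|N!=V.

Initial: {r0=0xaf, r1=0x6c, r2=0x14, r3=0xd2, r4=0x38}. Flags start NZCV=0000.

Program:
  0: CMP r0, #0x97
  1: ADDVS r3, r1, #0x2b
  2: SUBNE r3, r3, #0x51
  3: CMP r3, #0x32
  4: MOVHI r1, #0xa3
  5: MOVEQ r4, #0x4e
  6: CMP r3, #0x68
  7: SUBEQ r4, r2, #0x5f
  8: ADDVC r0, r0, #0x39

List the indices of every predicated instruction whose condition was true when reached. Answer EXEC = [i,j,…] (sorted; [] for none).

0: ✓ CMP  NZCV=0010
1: · ADDVS
2: ✓ SUBNE  r3←0x81
3: ✓ CMP  NZCV=0011
4: ✓ MOVHI  r1←0xa3
5: · MOVEQ
6: ✓ CMP  NZCV=0011
7: · SUBEQ
8: · ADDVC

EXEC = [2,4]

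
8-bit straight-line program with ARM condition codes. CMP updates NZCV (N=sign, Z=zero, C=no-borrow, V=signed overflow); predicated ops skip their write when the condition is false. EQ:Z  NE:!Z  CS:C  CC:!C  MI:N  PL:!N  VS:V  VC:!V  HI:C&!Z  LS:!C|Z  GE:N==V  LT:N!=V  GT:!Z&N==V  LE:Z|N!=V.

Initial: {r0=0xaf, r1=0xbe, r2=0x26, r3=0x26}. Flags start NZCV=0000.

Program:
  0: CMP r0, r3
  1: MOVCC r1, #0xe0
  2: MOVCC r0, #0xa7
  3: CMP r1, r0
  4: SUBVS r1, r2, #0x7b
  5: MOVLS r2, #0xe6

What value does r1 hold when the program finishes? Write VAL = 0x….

[0] flags=1010 → (cmp)
[1] flags=1010 CC?F → skip
[2] flags=1010 CC?F → skip
[3] flags=0010 → (cmp)
[4] flags=0010 VS?F → skip
[5] flags=0010 LS?F → skip

VAL = 0xbe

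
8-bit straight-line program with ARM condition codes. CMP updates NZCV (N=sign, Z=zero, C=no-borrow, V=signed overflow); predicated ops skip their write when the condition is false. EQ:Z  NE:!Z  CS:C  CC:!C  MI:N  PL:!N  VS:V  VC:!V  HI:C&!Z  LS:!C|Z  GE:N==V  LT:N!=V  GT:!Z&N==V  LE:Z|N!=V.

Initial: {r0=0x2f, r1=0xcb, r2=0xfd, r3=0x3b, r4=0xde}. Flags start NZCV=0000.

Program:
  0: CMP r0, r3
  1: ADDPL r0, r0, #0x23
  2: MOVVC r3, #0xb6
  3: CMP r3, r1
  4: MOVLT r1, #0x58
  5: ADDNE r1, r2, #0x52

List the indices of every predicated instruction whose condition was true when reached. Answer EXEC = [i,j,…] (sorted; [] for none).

[0] flags=1000 → (cmp)
[1] flags=1000 PL?F → skip
[2] flags=1000 VC?T → r3=0xb6
[3] flags=1000 → (cmp)
[4] flags=1000 LT?T → r1=0x58
[5] flags=1000 NE?T → r1=0x4f

EXEC = [2,4,5]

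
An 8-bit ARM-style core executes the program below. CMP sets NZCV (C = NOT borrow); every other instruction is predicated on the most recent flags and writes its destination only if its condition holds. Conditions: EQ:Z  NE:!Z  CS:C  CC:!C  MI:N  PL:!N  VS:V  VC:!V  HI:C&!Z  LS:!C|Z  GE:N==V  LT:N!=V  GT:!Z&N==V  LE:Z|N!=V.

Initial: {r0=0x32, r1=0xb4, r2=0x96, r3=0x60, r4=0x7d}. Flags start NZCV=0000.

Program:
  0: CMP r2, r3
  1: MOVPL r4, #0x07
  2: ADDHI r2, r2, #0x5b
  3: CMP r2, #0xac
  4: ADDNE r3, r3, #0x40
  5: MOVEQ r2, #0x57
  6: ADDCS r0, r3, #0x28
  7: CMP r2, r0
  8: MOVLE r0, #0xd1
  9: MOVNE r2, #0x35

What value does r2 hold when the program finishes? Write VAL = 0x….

[0] flags=0011 → (cmp)
[1] flags=0011 PL?T → r4=0x07
[2] flags=0011 HI?T → r2=0xf1
[3] flags=0010 → (cmp)
[4] flags=0010 NE?T → r3=0xa0
[5] flags=0010 EQ?F → skip
[6] flags=0010 CS?T → r0=0xc8
[7] flags=0010 → (cmp)
[8] flags=0010 LE?F → skip
[9] flags=0010 NE?T → r2=0x35

VAL = 0x35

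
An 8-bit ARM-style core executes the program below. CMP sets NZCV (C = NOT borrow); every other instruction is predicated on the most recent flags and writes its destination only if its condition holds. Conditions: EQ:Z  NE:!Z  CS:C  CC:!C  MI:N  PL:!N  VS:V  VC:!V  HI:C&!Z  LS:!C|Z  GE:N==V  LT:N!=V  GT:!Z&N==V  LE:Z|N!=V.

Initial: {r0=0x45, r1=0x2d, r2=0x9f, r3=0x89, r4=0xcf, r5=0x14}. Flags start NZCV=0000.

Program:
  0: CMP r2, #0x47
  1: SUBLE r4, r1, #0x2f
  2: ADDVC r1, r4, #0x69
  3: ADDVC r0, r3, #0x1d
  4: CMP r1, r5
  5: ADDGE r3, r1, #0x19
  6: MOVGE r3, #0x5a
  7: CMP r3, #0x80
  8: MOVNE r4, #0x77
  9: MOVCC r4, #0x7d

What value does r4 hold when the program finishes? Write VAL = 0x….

VAL = 0x7d

[0] flags=0011 → (cmp)
[1] flags=0011 LE?T → r4=0xfe
[2] flags=0011 VC?F → skip
[3] flags=0011 VC?F → skip
[4] flags=0010 → (cmp)
[5] flags=0010 GE?T → r3=0x46
[6] flags=0010 GE?T → r3=0x5a
[7] flags=1001 → (cmp)
[8] flags=1001 NE?T → r4=0x77
[9] flags=1001 CC?T → r4=0x7d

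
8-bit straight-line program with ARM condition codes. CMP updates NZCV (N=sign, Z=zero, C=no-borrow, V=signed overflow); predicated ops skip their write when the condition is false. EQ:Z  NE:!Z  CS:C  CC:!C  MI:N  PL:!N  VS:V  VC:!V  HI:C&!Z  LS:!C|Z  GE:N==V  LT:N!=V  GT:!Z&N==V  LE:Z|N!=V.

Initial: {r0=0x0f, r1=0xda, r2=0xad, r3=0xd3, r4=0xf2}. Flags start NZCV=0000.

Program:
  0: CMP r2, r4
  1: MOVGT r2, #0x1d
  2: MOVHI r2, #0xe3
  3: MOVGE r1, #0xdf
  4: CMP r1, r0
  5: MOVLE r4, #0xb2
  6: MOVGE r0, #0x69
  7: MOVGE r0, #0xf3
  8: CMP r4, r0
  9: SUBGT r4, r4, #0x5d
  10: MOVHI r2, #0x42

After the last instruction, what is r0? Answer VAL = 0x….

VAL = 0x0f

0: ✓ CMP  NZCV=1000
1: · MOVGT
2: · MOVHI
3: · MOVGE
4: ✓ CMP  NZCV=1010
5: ✓ MOVLE  r4←0xb2
6: · MOVGE
7: · MOVGE
8: ✓ CMP  NZCV=1010
9: · SUBGT
10: ✓ MOVHI  r2←0x42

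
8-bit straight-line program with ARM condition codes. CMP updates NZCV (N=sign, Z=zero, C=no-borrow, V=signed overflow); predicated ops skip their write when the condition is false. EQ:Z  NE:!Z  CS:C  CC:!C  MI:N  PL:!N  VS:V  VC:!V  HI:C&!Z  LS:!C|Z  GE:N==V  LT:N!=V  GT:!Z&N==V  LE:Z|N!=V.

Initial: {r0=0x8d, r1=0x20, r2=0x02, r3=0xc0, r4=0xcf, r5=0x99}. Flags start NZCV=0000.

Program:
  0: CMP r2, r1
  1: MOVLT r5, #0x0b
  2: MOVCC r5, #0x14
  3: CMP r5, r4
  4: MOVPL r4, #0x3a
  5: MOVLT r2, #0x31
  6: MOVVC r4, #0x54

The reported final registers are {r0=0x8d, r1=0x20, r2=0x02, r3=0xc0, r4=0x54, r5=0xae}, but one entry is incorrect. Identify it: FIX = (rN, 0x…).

0: ✓ CMP  NZCV=1000
1: ✓ MOVLT  r5←0x0b
2: ✓ MOVCC  r5←0x14
3: ✓ CMP  NZCV=0000
4: ✓ MOVPL  r4←0x3a
5: · MOVLT
6: ✓ MOVVC  r4←0x54

FIX = (r5, 0x14)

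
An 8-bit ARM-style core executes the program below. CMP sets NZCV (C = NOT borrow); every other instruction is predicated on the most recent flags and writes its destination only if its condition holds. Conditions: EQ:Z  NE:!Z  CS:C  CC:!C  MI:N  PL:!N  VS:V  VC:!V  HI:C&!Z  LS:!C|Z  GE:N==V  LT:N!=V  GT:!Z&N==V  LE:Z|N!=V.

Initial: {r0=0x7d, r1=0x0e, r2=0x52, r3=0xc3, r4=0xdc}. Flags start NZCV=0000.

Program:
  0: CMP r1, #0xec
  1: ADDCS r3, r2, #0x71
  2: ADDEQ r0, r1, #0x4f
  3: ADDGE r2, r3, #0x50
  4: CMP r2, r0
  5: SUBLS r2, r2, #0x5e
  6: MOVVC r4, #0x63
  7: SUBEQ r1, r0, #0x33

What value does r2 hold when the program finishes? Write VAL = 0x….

VAL = 0xb5

[0] flags=0000 → (cmp)
[1] flags=0000 CS?F → skip
[2] flags=0000 EQ?F → skip
[3] flags=0000 GE?T → r2=0x13
[4] flags=1000 → (cmp)
[5] flags=1000 LS?T → r2=0xb5
[6] flags=1000 VC?T → r4=0x63
[7] flags=1000 EQ?F → skip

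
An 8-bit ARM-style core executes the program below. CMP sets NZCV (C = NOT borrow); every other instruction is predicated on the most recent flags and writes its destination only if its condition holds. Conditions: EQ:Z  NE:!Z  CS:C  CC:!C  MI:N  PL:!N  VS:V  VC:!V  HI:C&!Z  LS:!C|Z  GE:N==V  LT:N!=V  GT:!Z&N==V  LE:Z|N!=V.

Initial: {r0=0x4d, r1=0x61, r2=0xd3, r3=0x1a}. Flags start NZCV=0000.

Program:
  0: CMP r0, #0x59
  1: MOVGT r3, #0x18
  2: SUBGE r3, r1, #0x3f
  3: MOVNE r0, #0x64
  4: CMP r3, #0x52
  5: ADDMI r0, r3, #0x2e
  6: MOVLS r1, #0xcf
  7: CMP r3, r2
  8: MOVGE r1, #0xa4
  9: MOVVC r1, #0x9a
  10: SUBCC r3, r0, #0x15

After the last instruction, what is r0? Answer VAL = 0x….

0: ✓ CMP  NZCV=1000
1: · MOVGT
2: · SUBGE
3: ✓ MOVNE  r0←0x64
4: ✓ CMP  NZCV=1000
5: ✓ ADDMI  r0←0x48
6: ✓ MOVLS  r1←0xcf
7: ✓ CMP  NZCV=0000
8: ✓ MOVGE  r1←0xa4
9: ✓ MOVVC  r1←0x9a
10: ✓ SUBCC  r3←0x33

VAL = 0x48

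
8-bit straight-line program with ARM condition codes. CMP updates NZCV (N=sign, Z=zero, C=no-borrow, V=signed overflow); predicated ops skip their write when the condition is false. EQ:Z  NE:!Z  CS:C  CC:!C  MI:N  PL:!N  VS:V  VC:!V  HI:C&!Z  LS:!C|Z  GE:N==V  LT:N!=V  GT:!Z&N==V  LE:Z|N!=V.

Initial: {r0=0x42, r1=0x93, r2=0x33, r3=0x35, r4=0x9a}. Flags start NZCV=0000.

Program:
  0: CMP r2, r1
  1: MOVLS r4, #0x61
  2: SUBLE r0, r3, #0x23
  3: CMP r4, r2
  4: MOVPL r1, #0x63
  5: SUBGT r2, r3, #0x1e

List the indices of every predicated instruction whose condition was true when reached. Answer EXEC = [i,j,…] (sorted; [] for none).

EXEC = [1,4,5]

[0] flags=1001 → (cmp)
[1] flags=1001 LS?T → r4=0x61
[2] flags=1001 LE?F → skip
[3] flags=0010 → (cmp)
[4] flags=0010 PL?T → r1=0x63
[5] flags=0010 GT?T → r2=0x17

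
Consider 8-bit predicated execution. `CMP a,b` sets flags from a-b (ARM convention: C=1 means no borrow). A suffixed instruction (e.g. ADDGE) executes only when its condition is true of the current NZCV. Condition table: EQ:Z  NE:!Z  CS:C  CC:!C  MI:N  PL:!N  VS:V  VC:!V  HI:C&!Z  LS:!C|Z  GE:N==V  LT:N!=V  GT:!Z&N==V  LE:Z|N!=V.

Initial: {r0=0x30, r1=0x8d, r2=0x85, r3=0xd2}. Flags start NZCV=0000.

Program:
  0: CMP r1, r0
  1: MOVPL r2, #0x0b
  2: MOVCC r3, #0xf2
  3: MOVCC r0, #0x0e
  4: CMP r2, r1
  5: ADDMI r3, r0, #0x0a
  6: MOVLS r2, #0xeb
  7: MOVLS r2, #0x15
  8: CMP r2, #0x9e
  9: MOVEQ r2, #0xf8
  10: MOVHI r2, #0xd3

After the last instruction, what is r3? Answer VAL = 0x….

0: ✓ CMP  NZCV=0011
1: ✓ MOVPL  r2←0x0b
2: · MOVCC
3: · MOVCC
4: ✓ CMP  NZCV=0000
5: · ADDMI
6: ✓ MOVLS  r2←0xeb
7: ✓ MOVLS  r2←0x15
8: ✓ CMP  NZCV=0000
9: · MOVEQ
10: · MOVHI

VAL = 0xd2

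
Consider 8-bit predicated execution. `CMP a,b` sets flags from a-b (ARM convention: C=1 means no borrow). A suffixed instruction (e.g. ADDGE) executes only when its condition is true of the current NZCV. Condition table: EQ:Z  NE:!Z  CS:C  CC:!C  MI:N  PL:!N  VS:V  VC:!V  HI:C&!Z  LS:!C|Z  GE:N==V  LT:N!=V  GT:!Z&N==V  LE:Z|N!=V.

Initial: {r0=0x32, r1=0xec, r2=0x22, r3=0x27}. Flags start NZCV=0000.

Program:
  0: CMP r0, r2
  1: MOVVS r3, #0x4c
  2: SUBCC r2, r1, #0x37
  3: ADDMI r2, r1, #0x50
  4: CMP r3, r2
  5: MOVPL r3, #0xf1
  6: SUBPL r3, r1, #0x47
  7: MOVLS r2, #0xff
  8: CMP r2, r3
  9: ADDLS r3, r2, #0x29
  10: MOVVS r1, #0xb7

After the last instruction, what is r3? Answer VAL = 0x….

0: ✓ CMP  NZCV=0010
1: · MOVVS
2: · SUBCC
3: · ADDMI
4: ✓ CMP  NZCV=0010
5: ✓ MOVPL  r3←0xf1
6: ✓ SUBPL  r3←0xa5
7: · MOVLS
8: ✓ CMP  NZCV=0000
9: ✓ ADDLS  r3←0x4b
10: · MOVVS

VAL = 0x4b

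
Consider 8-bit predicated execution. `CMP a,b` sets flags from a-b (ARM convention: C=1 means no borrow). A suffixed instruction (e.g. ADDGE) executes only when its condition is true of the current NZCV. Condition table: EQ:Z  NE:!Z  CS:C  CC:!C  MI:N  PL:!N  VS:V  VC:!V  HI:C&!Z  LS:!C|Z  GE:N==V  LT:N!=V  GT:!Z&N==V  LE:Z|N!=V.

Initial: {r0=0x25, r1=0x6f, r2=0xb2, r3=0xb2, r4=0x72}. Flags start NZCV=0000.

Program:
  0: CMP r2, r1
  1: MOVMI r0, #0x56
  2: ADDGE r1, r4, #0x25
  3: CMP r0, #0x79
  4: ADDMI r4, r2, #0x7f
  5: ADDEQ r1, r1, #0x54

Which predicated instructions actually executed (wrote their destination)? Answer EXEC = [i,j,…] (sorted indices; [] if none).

EXEC = [4]

[0] flags=0011 → (cmp)
[1] flags=0011 MI?F → skip
[2] flags=0011 GE?F → skip
[3] flags=1000 → (cmp)
[4] flags=1000 MI?T → r4=0x31
[5] flags=1000 EQ?F → skip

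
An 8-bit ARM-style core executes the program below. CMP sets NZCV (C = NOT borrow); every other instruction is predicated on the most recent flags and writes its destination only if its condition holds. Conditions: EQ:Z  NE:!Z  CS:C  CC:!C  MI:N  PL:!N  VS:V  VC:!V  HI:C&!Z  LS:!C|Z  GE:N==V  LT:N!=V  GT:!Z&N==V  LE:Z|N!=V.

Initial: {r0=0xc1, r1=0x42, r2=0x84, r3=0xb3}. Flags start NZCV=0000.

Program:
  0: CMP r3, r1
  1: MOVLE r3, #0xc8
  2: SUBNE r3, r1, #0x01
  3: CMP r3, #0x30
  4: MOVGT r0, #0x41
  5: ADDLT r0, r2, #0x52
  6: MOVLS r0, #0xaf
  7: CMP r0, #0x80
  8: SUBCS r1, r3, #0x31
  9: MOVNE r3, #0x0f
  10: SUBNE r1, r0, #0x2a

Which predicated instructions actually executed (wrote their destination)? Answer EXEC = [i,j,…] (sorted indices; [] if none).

EXEC = [1,2,4,9,10]

0: ✓ CMP  NZCV=0011
1: ✓ MOVLE  r3←0xc8
2: ✓ SUBNE  r3←0x41
3: ✓ CMP  NZCV=0010
4: ✓ MOVGT  r0←0x41
5: · ADDLT
6: · MOVLS
7: ✓ CMP  NZCV=1001
8: · SUBCS
9: ✓ MOVNE  r3←0x0f
10: ✓ SUBNE  r1←0x17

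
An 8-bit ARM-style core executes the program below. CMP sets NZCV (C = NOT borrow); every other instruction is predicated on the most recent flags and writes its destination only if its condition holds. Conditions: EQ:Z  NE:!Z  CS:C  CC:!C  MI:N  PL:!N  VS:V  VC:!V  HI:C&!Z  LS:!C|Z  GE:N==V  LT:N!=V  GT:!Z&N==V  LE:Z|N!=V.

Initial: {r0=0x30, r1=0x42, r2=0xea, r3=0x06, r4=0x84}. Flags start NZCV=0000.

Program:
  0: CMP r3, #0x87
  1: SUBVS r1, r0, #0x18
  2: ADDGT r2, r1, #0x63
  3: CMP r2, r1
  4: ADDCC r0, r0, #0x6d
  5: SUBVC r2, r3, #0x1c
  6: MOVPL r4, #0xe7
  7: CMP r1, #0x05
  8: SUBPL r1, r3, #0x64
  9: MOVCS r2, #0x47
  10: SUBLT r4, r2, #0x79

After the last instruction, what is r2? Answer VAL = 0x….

VAL = 0x47

0: ✓ CMP  NZCV=0000
1: · SUBVS
2: ✓ ADDGT  r2←0xa5
3: ✓ CMP  NZCV=0011
4: · ADDCC
5: · SUBVC
6: ✓ MOVPL  r4←0xe7
7: ✓ CMP  NZCV=0010
8: ✓ SUBPL  r1←0xa2
9: ✓ MOVCS  r2←0x47
10: · SUBLT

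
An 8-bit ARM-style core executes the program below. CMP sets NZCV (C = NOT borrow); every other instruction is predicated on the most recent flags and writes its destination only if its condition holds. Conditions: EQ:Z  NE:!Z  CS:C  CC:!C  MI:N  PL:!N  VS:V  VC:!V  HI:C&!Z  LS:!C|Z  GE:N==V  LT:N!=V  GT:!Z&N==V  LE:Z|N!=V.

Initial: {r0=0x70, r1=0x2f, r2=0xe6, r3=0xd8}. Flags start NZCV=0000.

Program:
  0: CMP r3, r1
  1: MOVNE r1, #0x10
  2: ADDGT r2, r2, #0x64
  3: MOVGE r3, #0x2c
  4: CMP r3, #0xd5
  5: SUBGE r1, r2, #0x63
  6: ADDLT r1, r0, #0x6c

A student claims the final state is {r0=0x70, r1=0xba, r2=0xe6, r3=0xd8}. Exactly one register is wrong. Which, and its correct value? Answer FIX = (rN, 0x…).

0: ✓ CMP  NZCV=1010
1: ✓ MOVNE  r1←0x10
2: · ADDGT
3: · MOVGE
4: ✓ CMP  NZCV=0010
5: ✓ SUBGE  r1←0x83
6: · ADDLT

FIX = (r1, 0x83)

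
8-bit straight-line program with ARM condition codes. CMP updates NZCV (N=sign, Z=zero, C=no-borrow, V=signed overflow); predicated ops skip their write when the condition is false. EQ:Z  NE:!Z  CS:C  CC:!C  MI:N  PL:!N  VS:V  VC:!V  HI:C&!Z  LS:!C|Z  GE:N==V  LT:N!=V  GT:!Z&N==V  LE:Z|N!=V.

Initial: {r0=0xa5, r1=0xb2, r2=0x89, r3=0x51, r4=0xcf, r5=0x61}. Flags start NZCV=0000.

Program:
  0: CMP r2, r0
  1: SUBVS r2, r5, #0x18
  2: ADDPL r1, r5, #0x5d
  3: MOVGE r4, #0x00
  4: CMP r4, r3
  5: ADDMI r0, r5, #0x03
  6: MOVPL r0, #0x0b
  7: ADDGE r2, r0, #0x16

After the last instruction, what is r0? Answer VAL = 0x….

0: ✓ CMP  NZCV=1000
1: · SUBVS
2: · ADDPL
3: · MOVGE
4: ✓ CMP  NZCV=0011
5: · ADDMI
6: ✓ MOVPL  r0←0x0b
7: · ADDGE

VAL = 0x0b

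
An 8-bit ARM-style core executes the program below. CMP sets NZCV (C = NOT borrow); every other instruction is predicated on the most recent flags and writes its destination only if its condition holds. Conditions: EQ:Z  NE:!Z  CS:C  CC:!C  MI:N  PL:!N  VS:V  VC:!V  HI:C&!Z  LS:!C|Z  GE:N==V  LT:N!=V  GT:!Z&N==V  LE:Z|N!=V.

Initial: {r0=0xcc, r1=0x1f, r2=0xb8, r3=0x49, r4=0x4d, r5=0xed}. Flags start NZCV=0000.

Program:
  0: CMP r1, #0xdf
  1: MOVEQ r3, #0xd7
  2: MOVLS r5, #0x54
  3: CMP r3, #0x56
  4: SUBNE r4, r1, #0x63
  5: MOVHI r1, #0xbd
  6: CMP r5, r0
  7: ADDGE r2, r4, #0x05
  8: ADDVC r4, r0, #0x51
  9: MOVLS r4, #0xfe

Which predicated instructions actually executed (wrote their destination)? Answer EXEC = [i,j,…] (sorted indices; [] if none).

0: ✓ CMP  NZCV=0000
1: · MOVEQ
2: ✓ MOVLS  r5←0x54
3: ✓ CMP  NZCV=1000
4: ✓ SUBNE  r4←0xbc
5: · MOVHI
6: ✓ CMP  NZCV=1001
7: ✓ ADDGE  r2←0xc1
8: · ADDVC
9: ✓ MOVLS  r4←0xfe

EXEC = [2,4,7,9]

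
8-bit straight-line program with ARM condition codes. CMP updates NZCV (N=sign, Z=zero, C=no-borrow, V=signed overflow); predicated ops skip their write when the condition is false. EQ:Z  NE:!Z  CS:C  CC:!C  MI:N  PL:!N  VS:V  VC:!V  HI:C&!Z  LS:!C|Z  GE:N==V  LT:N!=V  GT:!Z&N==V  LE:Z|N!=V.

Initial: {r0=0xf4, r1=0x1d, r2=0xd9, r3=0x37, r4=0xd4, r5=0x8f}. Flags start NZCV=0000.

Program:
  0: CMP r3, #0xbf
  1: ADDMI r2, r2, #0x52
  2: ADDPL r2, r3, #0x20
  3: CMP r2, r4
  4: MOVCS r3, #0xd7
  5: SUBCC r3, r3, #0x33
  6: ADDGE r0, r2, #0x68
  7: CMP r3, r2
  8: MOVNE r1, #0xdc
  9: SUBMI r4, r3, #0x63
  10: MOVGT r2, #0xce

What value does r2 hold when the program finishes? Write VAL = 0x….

VAL = 0x57

[0] flags=0000 → (cmp)
[1] flags=0000 MI?F → skip
[2] flags=0000 PL?T → r2=0x57
[3] flags=1001 → (cmp)
[4] flags=1001 CS?F → skip
[5] flags=1001 CC?T → r3=0x04
[6] flags=1001 GE?T → r0=0xbf
[7] flags=1000 → (cmp)
[8] flags=1000 NE?T → r1=0xdc
[9] flags=1000 MI?T → r4=0xa1
[10] flags=1000 GT?F → skip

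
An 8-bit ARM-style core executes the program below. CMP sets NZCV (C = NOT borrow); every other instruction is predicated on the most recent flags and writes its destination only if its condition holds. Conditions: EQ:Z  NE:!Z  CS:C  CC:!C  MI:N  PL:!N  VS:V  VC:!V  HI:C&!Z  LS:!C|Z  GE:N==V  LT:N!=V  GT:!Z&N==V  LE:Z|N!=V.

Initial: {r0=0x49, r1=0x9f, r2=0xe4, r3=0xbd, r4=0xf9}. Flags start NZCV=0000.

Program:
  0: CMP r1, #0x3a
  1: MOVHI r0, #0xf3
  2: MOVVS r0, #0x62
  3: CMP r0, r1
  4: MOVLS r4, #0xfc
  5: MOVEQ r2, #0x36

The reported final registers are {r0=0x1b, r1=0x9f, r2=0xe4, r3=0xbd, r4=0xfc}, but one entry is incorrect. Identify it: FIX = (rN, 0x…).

0: ✓ CMP  NZCV=0011
1: ✓ MOVHI  r0←0xf3
2: ✓ MOVVS  r0←0x62
3: ✓ CMP  NZCV=1001
4: ✓ MOVLS  r4←0xfc
5: · MOVEQ

FIX = (r0, 0x62)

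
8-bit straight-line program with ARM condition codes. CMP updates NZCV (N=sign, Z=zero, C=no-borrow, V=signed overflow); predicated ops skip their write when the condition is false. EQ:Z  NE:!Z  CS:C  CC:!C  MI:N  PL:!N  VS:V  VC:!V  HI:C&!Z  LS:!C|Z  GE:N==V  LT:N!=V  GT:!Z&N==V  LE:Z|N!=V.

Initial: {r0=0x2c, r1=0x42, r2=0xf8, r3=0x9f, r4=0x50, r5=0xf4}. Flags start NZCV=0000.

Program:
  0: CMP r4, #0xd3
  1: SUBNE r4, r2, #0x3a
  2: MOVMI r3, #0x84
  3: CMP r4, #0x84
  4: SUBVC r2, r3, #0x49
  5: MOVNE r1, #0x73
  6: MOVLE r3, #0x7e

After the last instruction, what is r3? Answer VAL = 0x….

VAL = 0x9f

0: ✓ CMP  NZCV=0000
1: ✓ SUBNE  r4←0xbe
2: · MOVMI
3: ✓ CMP  NZCV=0010
4: ✓ SUBVC  r2←0x56
5: ✓ MOVNE  r1←0x73
6: · MOVLE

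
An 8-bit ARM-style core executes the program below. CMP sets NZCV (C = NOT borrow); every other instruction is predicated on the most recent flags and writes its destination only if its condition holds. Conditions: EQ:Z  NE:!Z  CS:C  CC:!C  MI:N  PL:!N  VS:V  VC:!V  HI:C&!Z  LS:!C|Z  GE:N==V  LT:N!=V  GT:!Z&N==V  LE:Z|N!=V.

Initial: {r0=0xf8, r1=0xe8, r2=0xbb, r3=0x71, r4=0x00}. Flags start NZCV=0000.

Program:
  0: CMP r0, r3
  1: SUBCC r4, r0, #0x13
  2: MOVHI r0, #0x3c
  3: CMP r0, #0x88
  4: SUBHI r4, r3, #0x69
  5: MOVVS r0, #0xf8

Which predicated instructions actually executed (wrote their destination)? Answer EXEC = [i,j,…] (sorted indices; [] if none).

0: ✓ CMP  NZCV=1010
1: · SUBCC
2: ✓ MOVHI  r0←0x3c
3: ✓ CMP  NZCV=1001
4: · SUBHI
5: ✓ MOVVS  r0←0xf8

EXEC = [2,5]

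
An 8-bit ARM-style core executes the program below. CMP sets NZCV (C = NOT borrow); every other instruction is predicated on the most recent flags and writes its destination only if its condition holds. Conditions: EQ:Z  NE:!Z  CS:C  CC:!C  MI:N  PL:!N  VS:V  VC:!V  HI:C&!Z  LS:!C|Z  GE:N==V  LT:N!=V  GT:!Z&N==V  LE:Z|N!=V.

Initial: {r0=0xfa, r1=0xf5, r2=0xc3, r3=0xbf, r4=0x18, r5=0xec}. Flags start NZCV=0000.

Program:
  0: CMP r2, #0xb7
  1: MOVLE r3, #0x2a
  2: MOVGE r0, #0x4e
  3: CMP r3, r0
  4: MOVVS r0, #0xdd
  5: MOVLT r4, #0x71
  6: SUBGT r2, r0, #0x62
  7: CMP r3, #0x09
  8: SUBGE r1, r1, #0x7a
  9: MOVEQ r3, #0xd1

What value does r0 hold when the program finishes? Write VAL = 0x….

0: ✓ CMP  NZCV=0010
1: · MOVLE
2: ✓ MOVGE  r0←0x4e
3: ✓ CMP  NZCV=0011
4: ✓ MOVVS  r0←0xdd
5: ✓ MOVLT  r4←0x71
6: · SUBGT
7: ✓ CMP  NZCV=1010
8: · SUBGE
9: · MOVEQ

VAL = 0xdd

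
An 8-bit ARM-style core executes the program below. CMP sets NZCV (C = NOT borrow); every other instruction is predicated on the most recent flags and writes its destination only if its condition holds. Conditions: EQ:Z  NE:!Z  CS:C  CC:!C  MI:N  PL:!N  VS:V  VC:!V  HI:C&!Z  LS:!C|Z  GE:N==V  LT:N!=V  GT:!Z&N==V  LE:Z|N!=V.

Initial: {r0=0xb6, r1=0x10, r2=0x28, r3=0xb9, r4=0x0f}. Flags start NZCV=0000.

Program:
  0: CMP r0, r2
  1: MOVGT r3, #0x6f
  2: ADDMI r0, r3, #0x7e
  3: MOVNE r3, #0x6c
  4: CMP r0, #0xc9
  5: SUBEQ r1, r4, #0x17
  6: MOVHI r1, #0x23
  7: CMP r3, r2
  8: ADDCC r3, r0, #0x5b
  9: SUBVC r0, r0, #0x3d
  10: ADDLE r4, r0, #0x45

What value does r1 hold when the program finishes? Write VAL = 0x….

[0] flags=1010 → (cmp)
[1] flags=1010 GT?F → skip
[2] flags=1010 MI?T → r0=0x37
[3] flags=1010 NE?T → r3=0x6c
[4] flags=0000 → (cmp)
[5] flags=0000 EQ?F → skip
[6] flags=0000 HI?F → skip
[7] flags=0010 → (cmp)
[8] flags=0010 CC?F → skip
[9] flags=0010 VC?T → r0=0xfa
[10] flags=0010 LE?F → skip

VAL = 0x10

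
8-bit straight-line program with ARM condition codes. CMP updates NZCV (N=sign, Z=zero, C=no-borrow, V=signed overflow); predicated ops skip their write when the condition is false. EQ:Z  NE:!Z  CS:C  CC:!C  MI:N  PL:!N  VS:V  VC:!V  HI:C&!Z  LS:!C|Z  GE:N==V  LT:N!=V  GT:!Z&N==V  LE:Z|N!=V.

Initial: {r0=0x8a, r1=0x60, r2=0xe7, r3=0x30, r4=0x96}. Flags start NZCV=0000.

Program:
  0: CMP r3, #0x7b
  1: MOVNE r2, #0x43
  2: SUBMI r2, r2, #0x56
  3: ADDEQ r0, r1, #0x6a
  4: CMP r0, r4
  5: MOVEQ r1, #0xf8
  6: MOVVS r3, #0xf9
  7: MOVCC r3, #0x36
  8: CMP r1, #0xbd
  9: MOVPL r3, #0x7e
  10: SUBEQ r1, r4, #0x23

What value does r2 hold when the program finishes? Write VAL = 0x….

VAL = 0xed

0: ✓ CMP  NZCV=1000
1: ✓ MOVNE  r2←0x43
2: ✓ SUBMI  r2←0xed
3: · ADDEQ
4: ✓ CMP  NZCV=1000
5: · MOVEQ
6: · MOVVS
7: ✓ MOVCC  r3←0x36
8: ✓ CMP  NZCV=1001
9: · MOVPL
10: · SUBEQ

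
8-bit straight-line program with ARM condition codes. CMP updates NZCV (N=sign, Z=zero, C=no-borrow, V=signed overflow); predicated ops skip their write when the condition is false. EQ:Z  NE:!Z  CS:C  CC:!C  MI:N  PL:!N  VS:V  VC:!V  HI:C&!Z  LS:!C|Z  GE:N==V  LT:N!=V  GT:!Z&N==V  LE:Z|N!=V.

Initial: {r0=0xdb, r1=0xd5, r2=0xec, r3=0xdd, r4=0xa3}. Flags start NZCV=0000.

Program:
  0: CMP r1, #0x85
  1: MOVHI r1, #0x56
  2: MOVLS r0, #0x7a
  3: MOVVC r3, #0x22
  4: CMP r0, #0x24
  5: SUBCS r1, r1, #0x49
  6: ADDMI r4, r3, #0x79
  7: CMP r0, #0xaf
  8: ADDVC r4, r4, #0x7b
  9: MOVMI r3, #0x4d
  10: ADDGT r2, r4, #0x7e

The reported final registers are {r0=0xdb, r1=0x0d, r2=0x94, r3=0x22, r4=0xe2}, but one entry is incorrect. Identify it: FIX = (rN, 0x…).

FIX = (r4, 0x16)

[0] flags=0010 → (cmp)
[1] flags=0010 HI?T → r1=0x56
[2] flags=0010 LS?F → skip
[3] flags=0010 VC?T → r3=0x22
[4] flags=1010 → (cmp)
[5] flags=1010 CS?T → r1=0x0d
[6] flags=1010 MI?T → r4=0x9b
[7] flags=0010 → (cmp)
[8] flags=0010 VC?T → r4=0x16
[9] flags=0010 MI?F → skip
[10] flags=0010 GT?T → r2=0x94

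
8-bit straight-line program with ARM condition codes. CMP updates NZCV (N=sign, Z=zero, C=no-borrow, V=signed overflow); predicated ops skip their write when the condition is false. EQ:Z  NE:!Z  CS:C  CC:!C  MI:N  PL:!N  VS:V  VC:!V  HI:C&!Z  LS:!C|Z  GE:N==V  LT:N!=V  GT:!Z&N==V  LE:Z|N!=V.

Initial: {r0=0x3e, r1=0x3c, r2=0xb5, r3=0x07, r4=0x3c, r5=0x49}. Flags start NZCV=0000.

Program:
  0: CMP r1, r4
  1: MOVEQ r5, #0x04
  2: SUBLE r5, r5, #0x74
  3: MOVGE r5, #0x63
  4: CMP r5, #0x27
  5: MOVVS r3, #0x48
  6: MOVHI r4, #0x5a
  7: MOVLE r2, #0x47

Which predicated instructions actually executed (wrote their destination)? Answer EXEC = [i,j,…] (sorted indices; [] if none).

EXEC = [1,2,3,6]

0: ✓ CMP  NZCV=0110
1: ✓ MOVEQ  r5←0x04
2: ✓ SUBLE  r5←0x90
3: ✓ MOVGE  r5←0x63
4: ✓ CMP  NZCV=0010
5: · MOVVS
6: ✓ MOVHI  r4←0x5a
7: · MOVLE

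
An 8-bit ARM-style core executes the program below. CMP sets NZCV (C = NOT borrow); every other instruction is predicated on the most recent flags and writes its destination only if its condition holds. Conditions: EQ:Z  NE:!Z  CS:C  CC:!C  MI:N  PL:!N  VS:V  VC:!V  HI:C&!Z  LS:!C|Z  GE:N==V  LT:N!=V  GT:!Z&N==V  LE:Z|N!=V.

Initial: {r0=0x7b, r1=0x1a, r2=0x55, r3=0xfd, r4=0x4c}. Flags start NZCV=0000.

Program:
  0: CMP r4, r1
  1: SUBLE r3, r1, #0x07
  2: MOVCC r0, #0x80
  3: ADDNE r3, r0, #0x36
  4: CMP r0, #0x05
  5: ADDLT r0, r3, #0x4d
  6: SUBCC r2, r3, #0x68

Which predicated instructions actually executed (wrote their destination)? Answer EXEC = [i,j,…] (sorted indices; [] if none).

EXEC = [3]

[0] flags=0010 → (cmp)
[1] flags=0010 LE?F → skip
[2] flags=0010 CC?F → skip
[3] flags=0010 NE?T → r3=0xb1
[4] flags=0010 → (cmp)
[5] flags=0010 LT?F → skip
[6] flags=0010 CC?F → skip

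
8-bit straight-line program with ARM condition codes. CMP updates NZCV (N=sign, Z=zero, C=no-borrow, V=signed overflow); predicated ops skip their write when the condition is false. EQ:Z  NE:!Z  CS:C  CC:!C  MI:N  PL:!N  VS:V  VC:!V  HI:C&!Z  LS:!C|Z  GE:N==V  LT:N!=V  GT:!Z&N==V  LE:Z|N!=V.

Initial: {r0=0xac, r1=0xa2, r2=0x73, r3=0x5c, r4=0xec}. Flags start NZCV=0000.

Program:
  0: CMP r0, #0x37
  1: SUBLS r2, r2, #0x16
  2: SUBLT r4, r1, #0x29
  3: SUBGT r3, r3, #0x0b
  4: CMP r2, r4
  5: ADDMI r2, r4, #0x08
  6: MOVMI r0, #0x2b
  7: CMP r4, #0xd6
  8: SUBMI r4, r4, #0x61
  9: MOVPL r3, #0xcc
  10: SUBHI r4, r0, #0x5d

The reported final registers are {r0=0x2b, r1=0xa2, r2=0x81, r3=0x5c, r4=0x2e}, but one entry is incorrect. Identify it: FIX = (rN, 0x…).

FIX = (r4, 0x18)

[0] flags=0011 → (cmp)
[1] flags=0011 LS?F → skip
[2] flags=0011 LT?T → r4=0x79
[3] flags=0011 GT?F → skip
[4] flags=1000 → (cmp)
[5] flags=1000 MI?T → r2=0x81
[6] flags=1000 MI?T → r0=0x2b
[7] flags=1001 → (cmp)
[8] flags=1001 MI?T → r4=0x18
[9] flags=1001 PL?F → skip
[10] flags=1001 HI?F → skip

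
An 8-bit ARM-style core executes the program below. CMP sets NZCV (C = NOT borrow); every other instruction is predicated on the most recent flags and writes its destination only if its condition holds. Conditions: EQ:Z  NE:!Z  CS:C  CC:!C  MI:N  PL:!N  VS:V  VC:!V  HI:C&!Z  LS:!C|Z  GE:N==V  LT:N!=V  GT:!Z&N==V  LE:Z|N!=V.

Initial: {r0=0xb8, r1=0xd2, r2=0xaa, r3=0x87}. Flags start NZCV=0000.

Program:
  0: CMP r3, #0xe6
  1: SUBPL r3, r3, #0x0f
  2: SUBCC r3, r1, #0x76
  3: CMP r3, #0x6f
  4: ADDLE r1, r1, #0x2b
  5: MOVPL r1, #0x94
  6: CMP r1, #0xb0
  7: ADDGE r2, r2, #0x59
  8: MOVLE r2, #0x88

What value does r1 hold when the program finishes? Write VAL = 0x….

0: ✓ CMP  NZCV=1000
1: · SUBPL
2: ✓ SUBCC  r3←0x5c
3: ✓ CMP  NZCV=1000
4: ✓ ADDLE  r1←0xfd
5: · MOVPL
6: ✓ CMP  NZCV=0010
7: ✓ ADDGE  r2←0x03
8: · MOVLE

VAL = 0xfd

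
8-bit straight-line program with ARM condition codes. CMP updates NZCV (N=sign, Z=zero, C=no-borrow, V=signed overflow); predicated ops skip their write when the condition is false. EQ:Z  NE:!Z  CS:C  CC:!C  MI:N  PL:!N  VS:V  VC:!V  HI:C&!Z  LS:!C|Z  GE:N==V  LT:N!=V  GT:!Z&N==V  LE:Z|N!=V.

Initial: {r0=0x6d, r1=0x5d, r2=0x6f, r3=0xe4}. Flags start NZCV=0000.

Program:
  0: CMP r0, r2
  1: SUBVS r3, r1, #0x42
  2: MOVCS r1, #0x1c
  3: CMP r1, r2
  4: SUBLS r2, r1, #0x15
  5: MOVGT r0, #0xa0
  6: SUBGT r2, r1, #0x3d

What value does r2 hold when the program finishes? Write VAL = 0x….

VAL = 0x48

[0] flags=1000 → (cmp)
[1] flags=1000 VS?F → skip
[2] flags=1000 CS?F → skip
[3] flags=1000 → (cmp)
[4] flags=1000 LS?T → r2=0x48
[5] flags=1000 GT?F → skip
[6] flags=1000 GT?F → skip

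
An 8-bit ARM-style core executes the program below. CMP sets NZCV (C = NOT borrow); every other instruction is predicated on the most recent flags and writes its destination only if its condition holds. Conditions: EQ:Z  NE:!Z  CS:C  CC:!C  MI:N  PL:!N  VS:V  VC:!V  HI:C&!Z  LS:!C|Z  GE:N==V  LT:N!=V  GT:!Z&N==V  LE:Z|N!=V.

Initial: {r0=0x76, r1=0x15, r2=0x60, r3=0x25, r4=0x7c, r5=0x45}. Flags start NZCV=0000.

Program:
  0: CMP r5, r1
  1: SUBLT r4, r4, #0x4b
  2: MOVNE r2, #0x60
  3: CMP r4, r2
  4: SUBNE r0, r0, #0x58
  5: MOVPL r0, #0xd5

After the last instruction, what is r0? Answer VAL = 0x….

VAL = 0xd5

[0] flags=0010 → (cmp)
[1] flags=0010 LT?F → skip
[2] flags=0010 NE?T → r2=0x60
[3] flags=0010 → (cmp)
[4] flags=0010 NE?T → r0=0x1e
[5] flags=0010 PL?T → r0=0xd5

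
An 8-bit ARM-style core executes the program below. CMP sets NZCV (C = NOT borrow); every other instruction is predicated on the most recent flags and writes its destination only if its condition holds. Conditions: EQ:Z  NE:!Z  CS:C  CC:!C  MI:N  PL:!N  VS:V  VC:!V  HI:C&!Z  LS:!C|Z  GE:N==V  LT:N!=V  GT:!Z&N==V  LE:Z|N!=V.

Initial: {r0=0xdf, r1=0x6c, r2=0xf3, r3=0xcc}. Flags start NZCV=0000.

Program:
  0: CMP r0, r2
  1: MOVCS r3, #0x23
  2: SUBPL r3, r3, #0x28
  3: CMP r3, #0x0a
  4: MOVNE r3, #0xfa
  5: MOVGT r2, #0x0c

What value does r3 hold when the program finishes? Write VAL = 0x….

0: ✓ CMP  NZCV=1000
1: · MOVCS
2: · SUBPL
3: ✓ CMP  NZCV=1010
4: ✓ MOVNE  r3←0xfa
5: · MOVGT

VAL = 0xfa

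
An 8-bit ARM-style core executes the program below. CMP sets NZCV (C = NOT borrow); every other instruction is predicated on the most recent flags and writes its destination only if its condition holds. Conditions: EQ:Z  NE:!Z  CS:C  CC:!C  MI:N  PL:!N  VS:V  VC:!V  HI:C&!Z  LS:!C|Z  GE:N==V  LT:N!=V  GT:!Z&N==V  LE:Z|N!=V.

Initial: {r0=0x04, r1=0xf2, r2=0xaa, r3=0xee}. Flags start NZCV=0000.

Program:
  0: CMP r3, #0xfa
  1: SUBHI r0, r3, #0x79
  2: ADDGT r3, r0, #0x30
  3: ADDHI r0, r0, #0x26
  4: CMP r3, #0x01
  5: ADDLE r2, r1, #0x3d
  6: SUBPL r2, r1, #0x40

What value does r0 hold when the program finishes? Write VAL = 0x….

VAL = 0x04

[0] flags=1000 → (cmp)
[1] flags=1000 HI?F → skip
[2] flags=1000 GT?F → skip
[3] flags=1000 HI?F → skip
[4] flags=1010 → (cmp)
[5] flags=1010 LE?T → r2=0x2f
[6] flags=1010 PL?F → skip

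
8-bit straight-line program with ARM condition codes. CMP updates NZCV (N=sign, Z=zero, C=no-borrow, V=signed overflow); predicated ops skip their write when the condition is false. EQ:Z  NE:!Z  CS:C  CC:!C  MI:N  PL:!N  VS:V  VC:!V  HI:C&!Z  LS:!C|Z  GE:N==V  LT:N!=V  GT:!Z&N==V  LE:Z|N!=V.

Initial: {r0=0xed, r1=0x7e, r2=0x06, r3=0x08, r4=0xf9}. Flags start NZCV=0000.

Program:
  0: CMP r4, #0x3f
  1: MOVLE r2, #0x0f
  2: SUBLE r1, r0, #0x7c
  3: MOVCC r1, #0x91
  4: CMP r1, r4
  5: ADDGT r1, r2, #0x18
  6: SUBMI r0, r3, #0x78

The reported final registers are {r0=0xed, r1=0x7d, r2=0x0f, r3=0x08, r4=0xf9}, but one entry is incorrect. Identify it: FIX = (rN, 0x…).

FIX = (r1, 0x27)

0: ✓ CMP  NZCV=1010
1: ✓ MOVLE  r2←0x0f
2: ✓ SUBLE  r1←0x71
3: · MOVCC
4: ✓ CMP  NZCV=0000
5: ✓ ADDGT  r1←0x27
6: · SUBMI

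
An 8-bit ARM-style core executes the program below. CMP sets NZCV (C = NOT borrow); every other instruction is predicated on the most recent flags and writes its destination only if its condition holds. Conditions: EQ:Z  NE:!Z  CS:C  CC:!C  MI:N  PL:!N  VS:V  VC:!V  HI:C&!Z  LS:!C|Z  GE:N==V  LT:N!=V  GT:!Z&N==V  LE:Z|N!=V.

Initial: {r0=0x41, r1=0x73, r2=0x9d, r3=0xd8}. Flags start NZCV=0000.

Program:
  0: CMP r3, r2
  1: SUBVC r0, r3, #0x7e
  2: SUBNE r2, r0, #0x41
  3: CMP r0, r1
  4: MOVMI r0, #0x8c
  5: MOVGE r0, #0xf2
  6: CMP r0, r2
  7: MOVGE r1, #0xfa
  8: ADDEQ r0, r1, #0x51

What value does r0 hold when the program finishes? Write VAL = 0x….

[0] flags=0010 → (cmp)
[1] flags=0010 VC?T → r0=0x5a
[2] flags=0010 NE?T → r2=0x19
[3] flags=1000 → (cmp)
[4] flags=1000 MI?T → r0=0x8c
[5] flags=1000 GE?F → skip
[6] flags=0011 → (cmp)
[7] flags=0011 GE?F → skip
[8] flags=0011 EQ?F → skip

VAL = 0x8c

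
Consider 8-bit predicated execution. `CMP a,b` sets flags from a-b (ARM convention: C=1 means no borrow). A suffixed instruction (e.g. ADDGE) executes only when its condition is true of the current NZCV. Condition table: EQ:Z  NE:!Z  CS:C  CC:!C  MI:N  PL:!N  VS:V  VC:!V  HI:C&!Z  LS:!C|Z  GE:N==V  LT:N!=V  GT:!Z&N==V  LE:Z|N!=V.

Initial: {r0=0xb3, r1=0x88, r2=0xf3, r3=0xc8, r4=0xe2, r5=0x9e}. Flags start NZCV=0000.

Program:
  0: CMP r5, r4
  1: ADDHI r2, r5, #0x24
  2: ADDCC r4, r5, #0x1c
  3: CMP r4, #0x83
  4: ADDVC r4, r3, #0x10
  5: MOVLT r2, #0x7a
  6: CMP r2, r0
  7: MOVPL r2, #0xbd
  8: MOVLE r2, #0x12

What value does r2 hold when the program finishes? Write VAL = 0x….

VAL = 0xbd

0: ✓ CMP  NZCV=1000
1: · ADDHI
2: ✓ ADDCC  r4←0xba
3: ✓ CMP  NZCV=0010
4: ✓ ADDVC  r4←0xd8
5: · MOVLT
6: ✓ CMP  NZCV=0010
7: ✓ MOVPL  r2←0xbd
8: · MOVLE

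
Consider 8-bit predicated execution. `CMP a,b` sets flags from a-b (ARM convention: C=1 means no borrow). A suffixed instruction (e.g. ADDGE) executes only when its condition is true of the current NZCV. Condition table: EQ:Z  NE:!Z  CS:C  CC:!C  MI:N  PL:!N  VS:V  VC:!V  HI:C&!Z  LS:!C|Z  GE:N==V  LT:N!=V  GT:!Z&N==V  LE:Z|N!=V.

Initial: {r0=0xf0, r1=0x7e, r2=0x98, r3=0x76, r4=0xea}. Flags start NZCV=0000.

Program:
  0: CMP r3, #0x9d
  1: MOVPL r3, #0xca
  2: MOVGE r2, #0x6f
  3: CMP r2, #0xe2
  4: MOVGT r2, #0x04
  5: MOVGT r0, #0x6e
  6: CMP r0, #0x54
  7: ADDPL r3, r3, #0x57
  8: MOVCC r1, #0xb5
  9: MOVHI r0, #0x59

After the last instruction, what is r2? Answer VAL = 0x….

[0] flags=1001 → (cmp)
[1] flags=1001 PL?F → skip
[2] flags=1001 GE?T → r2=0x6f
[3] flags=1001 → (cmp)
[4] flags=1001 GT?T → r2=0x04
[5] flags=1001 GT?T → r0=0x6e
[6] flags=0010 → (cmp)
[7] flags=0010 PL?T → r3=0xcd
[8] flags=0010 CC?F → skip
[9] flags=0010 HI?T → r0=0x59

VAL = 0x04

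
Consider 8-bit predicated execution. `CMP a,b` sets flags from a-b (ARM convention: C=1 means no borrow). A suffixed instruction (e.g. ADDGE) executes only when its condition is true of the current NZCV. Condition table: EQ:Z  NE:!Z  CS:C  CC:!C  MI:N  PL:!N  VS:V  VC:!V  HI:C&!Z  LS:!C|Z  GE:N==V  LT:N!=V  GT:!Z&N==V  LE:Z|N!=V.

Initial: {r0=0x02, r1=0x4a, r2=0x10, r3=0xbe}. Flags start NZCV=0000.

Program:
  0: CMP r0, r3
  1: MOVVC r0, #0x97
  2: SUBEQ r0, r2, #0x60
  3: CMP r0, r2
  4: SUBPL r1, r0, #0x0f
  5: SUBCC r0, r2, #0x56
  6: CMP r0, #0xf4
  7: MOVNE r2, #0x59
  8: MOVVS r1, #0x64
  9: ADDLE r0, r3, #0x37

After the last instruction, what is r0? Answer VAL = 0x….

[0] flags=0000 → (cmp)
[1] flags=0000 VC?T → r0=0x97
[2] flags=0000 EQ?F → skip
[3] flags=1010 → (cmp)
[4] flags=1010 PL?F → skip
[5] flags=1010 CC?F → skip
[6] flags=1000 → (cmp)
[7] flags=1000 NE?T → r2=0x59
[8] flags=1000 VS?F → skip
[9] flags=1000 LE?T → r0=0xf5

VAL = 0xf5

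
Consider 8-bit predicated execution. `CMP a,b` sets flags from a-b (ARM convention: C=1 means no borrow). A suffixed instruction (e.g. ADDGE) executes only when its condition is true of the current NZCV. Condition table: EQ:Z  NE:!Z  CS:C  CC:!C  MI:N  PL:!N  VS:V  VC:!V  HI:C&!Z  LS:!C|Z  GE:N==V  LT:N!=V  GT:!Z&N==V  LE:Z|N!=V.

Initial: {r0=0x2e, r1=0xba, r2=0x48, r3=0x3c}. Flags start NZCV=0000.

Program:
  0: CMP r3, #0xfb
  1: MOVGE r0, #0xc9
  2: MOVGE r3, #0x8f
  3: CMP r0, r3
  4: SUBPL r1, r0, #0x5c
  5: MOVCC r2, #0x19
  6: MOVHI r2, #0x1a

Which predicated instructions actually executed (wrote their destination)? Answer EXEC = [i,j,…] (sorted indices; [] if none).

0: ✓ CMP  NZCV=0000
1: ✓ MOVGE  r0←0xc9
2: ✓ MOVGE  r3←0x8f
3: ✓ CMP  NZCV=0010
4: ✓ SUBPL  r1←0x6d
5: · MOVCC
6: ✓ MOVHI  r2←0x1a

EXEC = [1,2,4,6]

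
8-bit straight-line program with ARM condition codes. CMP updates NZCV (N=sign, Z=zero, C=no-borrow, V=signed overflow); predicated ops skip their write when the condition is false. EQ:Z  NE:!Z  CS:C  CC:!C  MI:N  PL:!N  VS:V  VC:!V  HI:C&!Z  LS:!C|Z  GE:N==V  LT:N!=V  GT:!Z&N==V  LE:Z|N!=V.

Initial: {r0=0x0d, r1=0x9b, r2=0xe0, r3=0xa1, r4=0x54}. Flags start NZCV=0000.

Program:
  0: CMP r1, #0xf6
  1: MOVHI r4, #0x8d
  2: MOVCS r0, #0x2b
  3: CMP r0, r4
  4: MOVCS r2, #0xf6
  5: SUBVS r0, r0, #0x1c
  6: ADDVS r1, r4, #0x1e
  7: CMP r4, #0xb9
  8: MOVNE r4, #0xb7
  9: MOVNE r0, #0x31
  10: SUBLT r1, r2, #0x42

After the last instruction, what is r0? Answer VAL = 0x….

[0] flags=1000 → (cmp)
[1] flags=1000 HI?F → skip
[2] flags=1000 CS?F → skip
[3] flags=1000 → (cmp)
[4] flags=1000 CS?F → skip
[5] flags=1000 VS?F → skip
[6] flags=1000 VS?F → skip
[7] flags=1001 → (cmp)
[8] flags=1001 NE?T → r4=0xb7
[9] flags=1001 NE?T → r0=0x31
[10] flags=1001 LT?F → skip

VAL = 0x31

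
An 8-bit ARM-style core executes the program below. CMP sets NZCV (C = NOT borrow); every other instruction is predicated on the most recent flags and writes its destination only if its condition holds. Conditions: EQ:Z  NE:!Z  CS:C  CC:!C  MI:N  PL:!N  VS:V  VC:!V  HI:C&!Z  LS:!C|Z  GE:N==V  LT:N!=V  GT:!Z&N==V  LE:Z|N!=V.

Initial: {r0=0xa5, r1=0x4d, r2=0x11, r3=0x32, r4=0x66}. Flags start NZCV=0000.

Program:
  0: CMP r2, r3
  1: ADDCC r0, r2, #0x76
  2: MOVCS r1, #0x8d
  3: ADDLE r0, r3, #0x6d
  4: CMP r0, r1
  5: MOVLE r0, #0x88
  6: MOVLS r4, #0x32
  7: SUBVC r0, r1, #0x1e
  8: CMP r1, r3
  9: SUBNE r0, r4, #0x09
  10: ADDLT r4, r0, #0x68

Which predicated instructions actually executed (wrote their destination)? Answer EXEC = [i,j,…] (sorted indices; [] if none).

0: ✓ CMP  NZCV=1000
1: ✓ ADDCC  r0←0x87
2: · MOVCS
3: ✓ ADDLE  r0←0x9f
4: ✓ CMP  NZCV=0011
5: ✓ MOVLE  r0←0x88
6: · MOVLS
7: · SUBVC
8: ✓ CMP  NZCV=0010
9: ✓ SUBNE  r0←0x5d
10: · ADDLT

EXEC = [1,3,5,9]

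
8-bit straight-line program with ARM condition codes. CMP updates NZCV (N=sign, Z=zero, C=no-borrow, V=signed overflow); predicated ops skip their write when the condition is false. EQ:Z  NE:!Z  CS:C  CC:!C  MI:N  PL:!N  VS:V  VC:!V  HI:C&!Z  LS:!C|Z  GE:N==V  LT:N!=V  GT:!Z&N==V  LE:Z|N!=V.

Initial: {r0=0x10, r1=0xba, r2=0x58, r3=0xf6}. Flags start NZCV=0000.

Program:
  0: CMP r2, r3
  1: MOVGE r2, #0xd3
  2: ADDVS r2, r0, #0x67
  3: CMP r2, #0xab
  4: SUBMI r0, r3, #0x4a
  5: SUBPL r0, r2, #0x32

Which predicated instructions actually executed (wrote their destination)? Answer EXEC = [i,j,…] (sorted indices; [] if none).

0: ✓ CMP  NZCV=0000
1: ✓ MOVGE  r2←0xd3
2: · ADDVS
3: ✓ CMP  NZCV=0010
4: · SUBMI
5: ✓ SUBPL  r0←0xa1

EXEC = [1,5]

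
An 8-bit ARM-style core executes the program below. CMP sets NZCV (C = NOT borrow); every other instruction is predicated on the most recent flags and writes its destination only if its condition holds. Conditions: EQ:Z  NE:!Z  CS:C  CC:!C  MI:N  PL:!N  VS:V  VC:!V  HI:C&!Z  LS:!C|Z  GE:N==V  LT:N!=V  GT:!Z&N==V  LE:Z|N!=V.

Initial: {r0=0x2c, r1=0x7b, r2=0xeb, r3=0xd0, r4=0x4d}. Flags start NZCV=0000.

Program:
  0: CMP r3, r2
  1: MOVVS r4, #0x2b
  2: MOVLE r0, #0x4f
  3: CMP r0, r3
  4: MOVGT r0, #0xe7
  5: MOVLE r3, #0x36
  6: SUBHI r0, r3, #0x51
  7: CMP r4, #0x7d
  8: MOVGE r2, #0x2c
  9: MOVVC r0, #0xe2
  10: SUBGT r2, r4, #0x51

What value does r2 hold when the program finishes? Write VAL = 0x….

0: ✓ CMP  NZCV=1000
1: · MOVVS
2: ✓ MOVLE  r0←0x4f
3: ✓ CMP  NZCV=0000
4: ✓ MOVGT  r0←0xe7
5: · MOVLE
6: · SUBHI
7: ✓ CMP  NZCV=1000
8: · MOVGE
9: ✓ MOVVC  r0←0xe2
10: · SUBGT

VAL = 0xeb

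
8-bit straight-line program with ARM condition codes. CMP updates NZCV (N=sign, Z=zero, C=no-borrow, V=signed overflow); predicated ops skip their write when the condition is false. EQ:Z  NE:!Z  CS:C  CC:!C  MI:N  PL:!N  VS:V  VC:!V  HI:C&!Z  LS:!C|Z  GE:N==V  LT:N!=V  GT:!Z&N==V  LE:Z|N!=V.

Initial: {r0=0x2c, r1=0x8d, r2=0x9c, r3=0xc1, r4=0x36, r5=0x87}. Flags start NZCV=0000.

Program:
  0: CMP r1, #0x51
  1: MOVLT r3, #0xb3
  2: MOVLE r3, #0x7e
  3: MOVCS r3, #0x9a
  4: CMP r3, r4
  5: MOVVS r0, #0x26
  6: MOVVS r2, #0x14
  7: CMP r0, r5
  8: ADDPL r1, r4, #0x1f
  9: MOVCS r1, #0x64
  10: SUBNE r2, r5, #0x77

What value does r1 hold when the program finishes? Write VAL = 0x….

0: ✓ CMP  NZCV=0011
1: ✓ MOVLT  r3←0xb3
2: ✓ MOVLE  r3←0x7e
3: ✓ MOVCS  r3←0x9a
4: ✓ CMP  NZCV=0011
5: ✓ MOVVS  r0←0x26
6: ✓ MOVVS  r2←0x14
7: ✓ CMP  NZCV=1001
8: · ADDPL
9: · MOVCS
10: ✓ SUBNE  r2←0x10

VAL = 0x8d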